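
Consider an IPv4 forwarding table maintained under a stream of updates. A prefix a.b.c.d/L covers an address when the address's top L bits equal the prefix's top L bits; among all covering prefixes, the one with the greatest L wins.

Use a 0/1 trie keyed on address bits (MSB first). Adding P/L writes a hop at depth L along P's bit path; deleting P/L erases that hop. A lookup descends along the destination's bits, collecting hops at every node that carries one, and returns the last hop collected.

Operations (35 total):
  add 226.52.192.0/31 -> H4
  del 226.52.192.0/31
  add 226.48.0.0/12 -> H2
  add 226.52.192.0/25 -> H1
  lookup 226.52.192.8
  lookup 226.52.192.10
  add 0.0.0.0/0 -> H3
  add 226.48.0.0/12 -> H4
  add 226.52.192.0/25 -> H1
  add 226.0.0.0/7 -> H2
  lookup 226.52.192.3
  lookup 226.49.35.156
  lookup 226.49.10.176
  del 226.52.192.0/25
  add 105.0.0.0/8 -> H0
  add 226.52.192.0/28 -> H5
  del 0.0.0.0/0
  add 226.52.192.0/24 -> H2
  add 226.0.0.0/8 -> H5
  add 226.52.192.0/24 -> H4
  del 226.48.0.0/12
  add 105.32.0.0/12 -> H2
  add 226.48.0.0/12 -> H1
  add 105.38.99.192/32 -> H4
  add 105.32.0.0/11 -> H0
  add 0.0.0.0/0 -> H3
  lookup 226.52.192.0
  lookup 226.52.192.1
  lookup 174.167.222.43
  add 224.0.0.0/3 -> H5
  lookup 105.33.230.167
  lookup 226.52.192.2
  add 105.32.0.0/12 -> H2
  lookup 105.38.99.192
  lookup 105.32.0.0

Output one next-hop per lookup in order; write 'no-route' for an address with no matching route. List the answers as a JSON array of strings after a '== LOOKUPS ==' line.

Process each operation:
  add 226.52.192.0/31 -> H4 at depth 31
  del 226.52.192.0/31 (clear depth 31)
  add 226.48.0.0/12 -> H2 at depth 12
  add 226.52.192.0/25 -> H1 at depth 25
  Q 226.52.192.8: descend 1110001000110100110000000000 ; hops seen [H2,H1] ; pick H1
  Q 226.52.192.10: descend 1110001000110100110000000000 ; hops seen [H2,H1] ; pick H1
  add 0.0.0.0/0 -> H3 at depth 0
  add 226.48.0.0/12 -> H4 at depth 12
  add 226.52.192.0/25 -> H1 at depth 25
  add 226.0.0.0/7 -> H2 at depth 7
  Q 226.52.192.3: descend 111000100011010011000000000000 ; hops seen [H3,H2,H4,H1] ; pick H1
  Q 226.49.35.156: descend 1110001000110 ; hops seen [H3,H2,H4] ; pick H4
  Q 226.49.10.176: descend 1110001000110 ; hops seen [H3,H2,H4] ; pick H4
  del 226.52.192.0/25 (clear depth 25)
  add 105.0.0.0/8 -> H0 at depth 8
  add 226.52.192.0/28 -> H5 at depth 28
  del 0.0.0.0/0 (clear depth 0)
  add 226.52.192.0/24 -> H2 at depth 24
  add 226.0.0.0/8 -> H5 at depth 8
  add 226.52.192.0/24 -> H4 at depth 24
  del 226.48.0.0/12 (clear depth 12)
  add 105.32.0.0/12 -> H2 at depth 12
  add 226.48.0.0/12 -> H1 at depth 12
  add 105.38.99.192/32 -> H4 at depth 32
  add 105.32.0.0/11 -> H0 at depth 11
  add 0.0.0.0/0 -> H3 at depth 0
  Q 226.52.192.0: descend 1110001000110100110000000000000 ; hops seen [H3,H2,H5,H1,H4,H5] ; pick H5
  Q 226.52.192.1: descend 1110001000110100110000000000000 ; hops seen [H3,H2,H5,H1,H4,H5] ; pick H5
  Q 174.167.222.43: descend 1 ; hops seen [H3] ; pick H3
  add 224.0.0.0/3 -> H5 at depth 3
  Q 105.33.230.167: descend 0110100100100 ; hops seen [H3,H0,H0,H2] ; pick H2
  Q 226.52.192.2: descend 111000100011010011000000000000 ; hops seen [H3,H5,H2,H5,H1,H4,H5] ; pick H5
  add 105.32.0.0/12 -> H2 at depth 12
  Q 105.38.99.192: descend 01101001001001100110001111000000 ; hops seen [H3,H0,H0,H2,H4] ; pick H4
  Q 105.32.0.0: descend 0110100100100 ; hops seen [H3,H0,H0,H2] ; pick H2

== LOOKUPS ==
["H1","H1","H1","H4","H4","H5","H5","H3","H2","H5","H4","H2"]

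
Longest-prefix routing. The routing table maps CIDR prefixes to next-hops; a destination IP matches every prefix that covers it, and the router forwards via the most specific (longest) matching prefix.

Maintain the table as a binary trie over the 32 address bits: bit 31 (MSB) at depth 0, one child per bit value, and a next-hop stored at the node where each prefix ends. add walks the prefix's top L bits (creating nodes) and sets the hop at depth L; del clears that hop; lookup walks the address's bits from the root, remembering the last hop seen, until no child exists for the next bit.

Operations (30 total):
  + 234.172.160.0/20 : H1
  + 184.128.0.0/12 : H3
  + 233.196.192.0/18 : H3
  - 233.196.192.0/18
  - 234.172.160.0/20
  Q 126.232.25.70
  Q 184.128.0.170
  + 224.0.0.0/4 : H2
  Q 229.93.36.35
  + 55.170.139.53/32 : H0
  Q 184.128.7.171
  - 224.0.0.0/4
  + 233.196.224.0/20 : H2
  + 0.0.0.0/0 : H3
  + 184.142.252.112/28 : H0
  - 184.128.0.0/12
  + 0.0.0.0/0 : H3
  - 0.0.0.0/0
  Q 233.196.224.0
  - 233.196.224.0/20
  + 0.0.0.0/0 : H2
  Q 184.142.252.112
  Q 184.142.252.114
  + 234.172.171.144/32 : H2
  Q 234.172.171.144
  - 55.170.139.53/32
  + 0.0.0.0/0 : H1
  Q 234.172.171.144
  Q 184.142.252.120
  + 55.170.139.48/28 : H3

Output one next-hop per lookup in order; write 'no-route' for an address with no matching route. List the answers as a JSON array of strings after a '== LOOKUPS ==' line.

Apply in order:
  + 234.172.160.0/20 (H1) depth=20
  + 184.128.0.0/12 (H3) depth=12
  + 233.196.192.0/18 (H3) depth=18
  - 233.196.192.0/18 clear@18
  - 234.172.160.0/20 clear@20
  ? 126.232.25.70  path d0:-  best=no-route
  ? 184.128.0.170  path d0:-→d1:-→d2:-→d3:-→d4:-→d5:-→d6:-→d7:-→d8:-→d9:-→d10:-→d11:-→d12:H3  best=H3
  + 224.0.0.0/4 (H2) depth=4
  ? 229.93.36.35  path d0:-→d1:-→d2:-→d3:-→d4:H2  best=H2
  + 55.170.139.53/32 (H0) depth=32
  ? 184.128.7.171  path d0:-→d1:-→d2:-→d3:-→d4:-→d5:-→d6:-→d7:-→d8:-→d9:-→d10:-→d11:-→d12:H3  best=H3
  - 224.0.0.0/4 clear@4
  + 233.196.224.0/20 (H2) depth=20
  + 0.0.0.0/0 (H3) depth=0
  + 184.142.252.112/28 (H0) depth=28
  - 184.128.0.0/12 clear@12
  + 0.0.0.0/0 (H3) depth=0
  - 0.0.0.0/0 clear@0
  ? 233.196.224.0  path d0:-→d1:-→d2:-→d3:-→d4:-→d5:-→d6:-→d7:-→d8:-→d9:-→d10:-→d11:-→d12:-→d13:-→d14:-→d15:-→d16:-→d17:-→d18:-→d19:-→d20:H2  best=H2
  - 233.196.224.0/20 clear@20
  + 0.0.0.0/0 (H2) depth=0
  ? 184.142.252.112  path d0:H2→d1:-→d2:-→d3:-→d4:-→d5:-→d6:-→d7:-→d8:-→d9:-→d10:-→d11:-→d12:-→d13:-→d14:-→d15:-→d16:-→d17:-→d18:-→d19:-→d20:-→d21:-→d22:-→d23:-→d24:-→d25:-→d26:-→d27:-→d28:H0  best=H0
  ? 184.142.252.114  path d0:H2→d1:-→d2:-→d3:-→d4:-→d5:-→d6:-→d7:-→d8:-→d9:-→d10:-→d11:-→d12:-→d13:-→d14:-→d15:-→d16:-→d17:-→d18:-→d19:-→d20:-→d21:-→d22:-→d23:-→d24:-→d25:-→d26:-→d27:-→d28:H0  best=H0
  + 234.172.171.144/32 (H2) depth=32
  ? 234.172.171.144  path d0:H2→d1:-→d2:-→d3:-→d4:-→d5:-→d6:-→d7:-→d8:-→d9:-→d10:-→d11:-→d12:-→d13:-→d14:-→d15:-→d16:-→d17:-→d18:-→d19:-→d20:-→d21:-→d22:-→d23:-→d24:-→d25:-→d26:-→d27:-→d28:-→d29:-→d30:-→d31:-→d32:H2  best=H2
  - 55.170.139.53/32 clear@32
  + 0.0.0.0/0 (H1) depth=0
  ? 234.172.171.144  path d0:H1→d1:-→d2:-→d3:-→d4:-→d5:-→d6:-→d7:-→d8:-→d9:-→d10:-→d11:-→d12:-→d13:-→d14:-→d15:-→d16:-→d17:-→d18:-→d19:-→d20:-→d21:-→d22:-→d23:-→d24:-→d25:-→d26:-→d27:-→d28:-→d29:-→d30:-→d31:-→d32:H2  best=H2
  ? 184.142.252.120  path d0:H1→d1:-→d2:-→d3:-→d4:-→d5:-→d6:-→d7:-→d8:-→d9:-→d10:-→d11:-→d12:-→d13:-→d14:-→d15:-→d16:-→d17:-→d18:-→d19:-→d20:-→d21:-→d22:-→d23:-→d24:-→d25:-→d26:-→d27:-→d28:H0  best=H0
  + 55.170.139.48/28 (H3) depth=28

== LOOKUPS ==
["no-route","H3","H2","H3","H2","H0","H0","H2","H2","H0"]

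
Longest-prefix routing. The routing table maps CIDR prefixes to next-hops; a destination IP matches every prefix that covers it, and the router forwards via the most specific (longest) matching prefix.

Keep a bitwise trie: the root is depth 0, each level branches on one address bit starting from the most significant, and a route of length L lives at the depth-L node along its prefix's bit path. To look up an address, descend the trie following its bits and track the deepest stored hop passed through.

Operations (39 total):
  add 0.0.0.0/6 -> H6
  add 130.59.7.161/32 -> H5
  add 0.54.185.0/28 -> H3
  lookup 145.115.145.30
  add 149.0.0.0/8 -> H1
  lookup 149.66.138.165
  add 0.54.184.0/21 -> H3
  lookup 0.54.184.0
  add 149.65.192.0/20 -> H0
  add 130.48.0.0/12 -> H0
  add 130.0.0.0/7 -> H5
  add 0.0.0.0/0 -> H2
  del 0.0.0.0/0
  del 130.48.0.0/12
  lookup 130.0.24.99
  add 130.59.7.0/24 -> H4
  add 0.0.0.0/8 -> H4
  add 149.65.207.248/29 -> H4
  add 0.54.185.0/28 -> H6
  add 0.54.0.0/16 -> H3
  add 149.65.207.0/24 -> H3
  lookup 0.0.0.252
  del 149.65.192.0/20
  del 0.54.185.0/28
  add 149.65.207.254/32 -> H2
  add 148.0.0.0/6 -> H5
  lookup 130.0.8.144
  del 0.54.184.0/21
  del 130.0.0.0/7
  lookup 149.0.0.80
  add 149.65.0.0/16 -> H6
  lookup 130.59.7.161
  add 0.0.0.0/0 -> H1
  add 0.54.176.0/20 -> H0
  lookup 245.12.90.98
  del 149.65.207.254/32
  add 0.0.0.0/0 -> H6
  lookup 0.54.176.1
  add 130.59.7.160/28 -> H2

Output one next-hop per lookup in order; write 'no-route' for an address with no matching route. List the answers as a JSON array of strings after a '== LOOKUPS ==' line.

Apply in order:
  add 0.0.0.0/6 -> H6 at depth 6
  add 130.59.7.161/32 -> H5 at depth 32
  add 0.54.185.0/28 -> H3 at depth 28
  Q 145.115.145.30: descend 100 ; hops seen [∅] ; pick no-route
  add 149.0.0.0/8 -> H1 at depth 8
  Q 149.66.138.165: descend 10010101 ; hops seen [H1] ; pick H1
  add 0.54.184.0/21 -> H3 at depth 21
  Q 0.54.184.0: descend 00000000001101101011100 ; hops seen [H6,H3] ; pick H3
  add 149.65.192.0/20 -> H0 at depth 20
  add 130.48.0.0/12 -> H0 at depth 12
  add 130.0.0.0/7 -> H5 at depth 7
  add 0.0.0.0/0 -> H2 at depth 0
  del 0.0.0.0/0 (clear depth 0)
  del 130.48.0.0/12 (clear depth 12)
  Q 130.0.24.99: descend 1000001000 ; hops seen [H5] ; pick H5
  add 130.59.7.0/24 -> H4 at depth 24
  add 0.0.0.0/8 -> H4 at depth 8
  add 149.65.207.248/29 -> H4 at depth 29
  add 0.54.185.0/28 -> H6 at depth 28
  add 0.54.0.0/16 -> H3 at depth 16
  add 149.65.207.0/24 -> H3 at depth 24
  Q 0.0.0.252: descend 0000000000 ; hops seen [H6,H4] ; pick H4
  del 149.65.192.0/20 (clear depth 20)
  del 0.54.185.0/28 (clear depth 28)
  add 149.65.207.254/32 -> H2 at depth 32
  add 148.0.0.0/6 -> H5 at depth 6
  Q 130.0.8.144: descend 1000001000 ; hops seen [H5] ; pick H5
  del 0.54.184.0/21 (clear depth 21)
  del 130.0.0.0/7 (clear depth 7)
  Q 149.0.0.80: descend 100101010 ; hops seen [H5,H1] ; pick H1
  add 149.65.0.0/16 -> H6 at depth 16
  Q 130.59.7.161: descend 10000010001110110000011110100001 ; hops seen [H4,H5] ; pick H5
  add 0.0.0.0/0 -> H1 at depth 0
  add 0.54.176.0/20 -> H0 at depth 20
  Q 245.12.90.98: descend 1 ; hops seen [H1] ; pick H1
  del 149.65.207.254/32 (clear depth 32)
  add 0.0.0.0/0 -> H6 at depth 0
  Q 0.54.176.1: descend 00000000001101101011 ; hops seen [H6,H6,H4,H3,H0] ; pick H0
  add 130.59.7.160/28 -> H2 at depth 28

== LOOKUPS ==
["no-route","H1","H3","H5","H4","H5","H1","H5","H1","H0"]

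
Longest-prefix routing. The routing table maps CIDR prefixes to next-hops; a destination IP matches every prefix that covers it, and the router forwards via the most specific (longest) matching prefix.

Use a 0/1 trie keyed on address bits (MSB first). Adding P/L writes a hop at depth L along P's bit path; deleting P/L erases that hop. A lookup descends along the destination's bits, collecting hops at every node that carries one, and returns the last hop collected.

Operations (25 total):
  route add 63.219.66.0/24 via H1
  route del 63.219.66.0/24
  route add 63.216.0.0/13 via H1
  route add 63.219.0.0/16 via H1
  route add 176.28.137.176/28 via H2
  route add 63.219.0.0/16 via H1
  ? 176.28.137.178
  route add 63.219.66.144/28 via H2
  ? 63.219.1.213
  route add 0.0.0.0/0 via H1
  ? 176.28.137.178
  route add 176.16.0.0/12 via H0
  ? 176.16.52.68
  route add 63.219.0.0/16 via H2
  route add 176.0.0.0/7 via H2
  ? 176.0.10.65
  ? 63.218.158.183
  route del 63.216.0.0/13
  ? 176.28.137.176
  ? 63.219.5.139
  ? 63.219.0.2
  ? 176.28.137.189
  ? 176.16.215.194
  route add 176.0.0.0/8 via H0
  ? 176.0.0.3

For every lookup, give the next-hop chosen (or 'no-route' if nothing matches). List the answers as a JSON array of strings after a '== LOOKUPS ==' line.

Apply in order:
  + 63.219.66.0/24 (H1) depth=24
  del 63.219.66.0/24 (clear depth 24)
  + 63.216.0.0/13 (H1) depth=13
  + 63.219.0.0/16 (H1) depth=16
  + 176.28.137.176/28 (H2) depth=28
  + 63.219.0.0/16 (H1) depth=16
  lookup 176.28.137.178: bits 1011000000011100100010011011 walk d0:-→d1:-→d2:-→d3:-→d4:-→d5:-→d6:-→d7:-→d8:-→d9:-→d10:-→d11:-→d12:-→d13:-→d14:-→d15:-→d16:-→d17:-→d18:-→d19:-→d20:-→d21:-→d22:-→d23:-→d24:-→d25:-→d26:-→d27:-→d28:H2 -> H2
  + 63.219.66.144/28 (H2) depth=28
  lookup 63.219.1.213: bits 00111111110110110 walk d0:-→d1:-→d2:-→d3:-→d4:-→d5:-→d6:-→d7:-→d8:-→d9:-→d10:-→d11:-→d12:-→d13:H1→d14:-→d15:-→d16:H1→d17:- -> H1
  + 0.0.0.0/0 (H1) depth=0
  lookup 176.28.137.178: bits 1011000000011100100010011011 walk d0:H1→d1:-→d2:-→d3:-→d4:-→d5:-→d6:-→d7:-→d8:-→d9:-→d10:-→d11:-→d12:-→d13:-→d14:-→d15:-→d16:-→d17:-→d18:-→d19:-→d20:-→d21:-→d22:-→d23:-→d24:-→d25:-→d26:-→d27:-→d28:H2 -> H2
  + 176.16.0.0/12 (H0) depth=12
  lookup 176.16.52.68: bits 101100000001 walk d0:H1→d1:-→d2:-→d3:-→d4:-→d5:-→d6:-→d7:-→d8:-→d9:-→d10:-→d11:-→d12:H0 -> H0
  + 63.219.0.0/16 (H2) depth=16
  + 176.0.0.0/7 (H2) depth=7
  lookup 176.0.10.65: bits 10110000000 walk d0:H1→d1:-→d2:-→d3:-→d4:-→d5:-→d6:-→d7:H2→d8:-→d9:-→d10:-→d11:- -> H2
  lookup 63.218.158.183: bits 001111111101101 walk d0:H1→d1:-→d2:-→d3:-→d4:-→d5:-→d6:-→d7:-→d8:-→d9:-→d10:-→d11:-→d12:-→d13:H1→d14:-→d15:- -> H1
  del 63.216.0.0/13 (clear depth 13)
  lookup 176.28.137.176: bits 1011000000011100100010011011 walk d0:H1→d1:-→d2:-→d3:-→d4:-→d5:-→d6:-→d7:H2→d8:-→d9:-→d10:-→d11:-→d12:H0→d13:-→d14:-→d15:-→d16:-→d17:-→d18:-→d19:-→d20:-→d21:-→d22:-→d23:-→d24:-→d25:-→d26:-→d27:-→d28:H2 -> H2
  lookup 63.219.5.139: bits 00111111110110110 walk d0:H1→d1:-→d2:-→d3:-→d4:-→d5:-→d6:-→d7:-→d8:-→d9:-→d10:-→d11:-→d12:-→d13:-→d14:-→d15:-→d16:H2→d17:- -> H2
  lookup 63.219.0.2: bits 00111111110110110 walk d0:H1→d1:-→d2:-→d3:-→d4:-→d5:-→d6:-→d7:-→d8:-→d9:-→d10:-→d11:-→d12:-→d13:-→d14:-→d15:-→d16:H2→d17:- -> H2
  lookup 176.28.137.189: bits 1011000000011100100010011011 walk d0:H1→d1:-→d2:-→d3:-→d4:-→d5:-→d6:-→d7:H2→d8:-→d9:-→d10:-→d11:-→d12:H0→d13:-→d14:-→d15:-→d16:-→d17:-→d18:-→d19:-→d20:-→d21:-→d22:-→d23:-→d24:-→d25:-→d26:-→d27:-→d28:H2 -> H2
  lookup 176.16.215.194: bits 101100000001 walk d0:H1→d1:-→d2:-→d3:-→d4:-→d5:-→d6:-→d7:H2→d8:-→d9:-→d10:-→d11:-→d12:H0 -> H0
  + 176.0.0.0/8 (H0) depth=8
  lookup 176.0.0.3: bits 10110000000 walk d0:H1→d1:-→d2:-→d3:-→d4:-→d5:-→d6:-→d7:H2→d8:H0→d9:-→d10:-→d11:- -> H0

== LOOKUPS ==
["H2","H1","H2","H0","H2","H1","H2","H2","H2","H2","H0","H0"]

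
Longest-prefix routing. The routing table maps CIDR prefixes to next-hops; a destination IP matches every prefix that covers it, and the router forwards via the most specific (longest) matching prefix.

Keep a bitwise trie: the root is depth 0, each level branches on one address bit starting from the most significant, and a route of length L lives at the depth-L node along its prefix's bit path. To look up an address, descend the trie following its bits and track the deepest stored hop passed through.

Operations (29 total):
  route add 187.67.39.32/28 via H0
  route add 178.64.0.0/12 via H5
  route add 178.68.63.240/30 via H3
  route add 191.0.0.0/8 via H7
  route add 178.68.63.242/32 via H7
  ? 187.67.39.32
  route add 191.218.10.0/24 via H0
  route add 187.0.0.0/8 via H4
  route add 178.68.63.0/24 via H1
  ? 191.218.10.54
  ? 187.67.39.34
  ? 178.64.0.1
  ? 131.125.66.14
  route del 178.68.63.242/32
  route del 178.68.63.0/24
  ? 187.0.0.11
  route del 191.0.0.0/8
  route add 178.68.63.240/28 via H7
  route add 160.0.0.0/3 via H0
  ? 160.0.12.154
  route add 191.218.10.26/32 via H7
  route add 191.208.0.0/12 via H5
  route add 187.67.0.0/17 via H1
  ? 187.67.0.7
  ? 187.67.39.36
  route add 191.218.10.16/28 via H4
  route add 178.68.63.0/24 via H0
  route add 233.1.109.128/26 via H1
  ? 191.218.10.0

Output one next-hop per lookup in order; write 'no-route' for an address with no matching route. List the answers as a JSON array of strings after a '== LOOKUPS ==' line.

Process each operation:
  + 187.67.39.32/28 (H0) depth=28
  + 178.64.0.0/12 (H5) depth=12
  + 178.68.63.240/30 (H3) depth=30
  + 191.0.0.0/8 (H7) depth=8
  + 178.68.63.242/32 (H7) depth=32
  lookup 187.67.39.32: bits 1011101101000011001001110010 walk d0:-→d1:-→d2:-→d3:-→d4:-→d5:-→d6:-→d7:-→d8:-→d9:-→d10:-→d11:-→d12:-→d13:-→d14:-→d15:-→d16:-→d17:-→d18:-→d19:-→d20:-→d21:-→d22:-→d23:-→d24:-→d25:-→d26:-→d27:-→d28:H0 -> H0
  + 191.218.10.0/24 (H0) depth=24
  + 187.0.0.0/8 (H4) depth=8
  + 178.68.63.0/24 (H1) depth=24
  lookup 191.218.10.54: bits 101111111101101000001010 walk d0:-→d1:-→d2:-→d3:-→d4:-→d5:-→d6:-→d7:-→d8:H7→d9:-→d10:-→d11:-→d12:-→d13:-→d14:-→d15:-→d16:-→d17:-→d18:-→d19:-→d20:-→d21:-→d22:-→d23:-→d24:H0 -> H0
  lookup 187.67.39.34: bits 1011101101000011001001110010 walk d0:-→d1:-→d2:-→d3:-→d4:-→d5:-→d6:-→d7:-→d8:H4→d9:-→d10:-→d11:-→d12:-→d13:-→d14:-→d15:-→d16:-→d17:-→d18:-→d19:-→d20:-→d21:-→d22:-→d23:-→d24:-→d25:-→d26:-→d27:-→d28:H0 -> H0
  lookup 178.64.0.1: bits 1011001001000 walk d0:-→d1:-→d2:-→d3:-→d4:-→d5:-→d6:-→d7:-→d8:-→d9:-→d10:-→d11:-→d12:H5→d13:- -> H5
  lookup 131.125.66.14: bits 10 walk d0:-→d1:-→d2:- -> no-route
  del 178.68.63.242/32 (clear depth 32)
  del 178.68.63.0/24 (clear depth 24)
  lookup 187.0.0.11: bits 101110110 walk d0:-→d1:-→d2:-→d3:-→d4:-→d5:-→d6:-→d7:-→d8:H4→d9:- -> H4
  del 191.0.0.0/8 (clear depth 8)
  + 178.68.63.240/28 (H7) depth=28
  + 160.0.0.0/3 (H0) depth=3
  lookup 160.0.12.154: bits 101 walk d0:-→d1:-→d2:-→d3:H0 -> H0
  + 191.218.10.26/32 (H7) depth=32
  + 191.208.0.0/12 (H5) depth=12
  + 187.67.0.0/17 (H1) depth=17
  lookup 187.67.0.7: bits 101110110100001100 walk d0:-→d1:-→d2:-→d3:H0→d4:-→d5:-→d6:-→d7:-→d8:H4→d9:-→d10:-→d11:-→d12:-→d13:-→d14:-→d15:-→d16:-→d17:H1→d18:- -> H1
  lookup 187.67.39.36: bits 1011101101000011001001110010 walk d0:-→d1:-→d2:-→d3:H0→d4:-→d5:-→d6:-→d7:-→d8:H4→d9:-→d10:-→d11:-→d12:-→d13:-→d14:-→d15:-→d16:-→d17:H1→d18:-→d19:-→d20:-→d21:-→d22:-→d23:-→d24:-→d25:-→d26:-→d27:-→d28:H0 -> H0
  + 191.218.10.16/28 (H4) depth=28
  + 178.68.63.0/24 (H0) depth=24
  + 233.1.109.128/26 (H1) depth=26
  lookup 191.218.10.0: bits 101111111101101000001010000 walk d0:-→d1:-→d2:-→d3:H0→d4:-→d5:-→d6:-→d7:-→d8:-→d9:-→d10:-→d11:-→d12:H5→d13:-→d14:-→d15:-→d16:-→d17:-→d18:-→d19:-→d20:-→d21:-→d22:-→d23:-→d24:H0→d25:-→d26:-→d27:- -> H0

== LOOKUPS ==
["H0","H0","H0","H5","no-route","H4","H0","H1","H0","H0"]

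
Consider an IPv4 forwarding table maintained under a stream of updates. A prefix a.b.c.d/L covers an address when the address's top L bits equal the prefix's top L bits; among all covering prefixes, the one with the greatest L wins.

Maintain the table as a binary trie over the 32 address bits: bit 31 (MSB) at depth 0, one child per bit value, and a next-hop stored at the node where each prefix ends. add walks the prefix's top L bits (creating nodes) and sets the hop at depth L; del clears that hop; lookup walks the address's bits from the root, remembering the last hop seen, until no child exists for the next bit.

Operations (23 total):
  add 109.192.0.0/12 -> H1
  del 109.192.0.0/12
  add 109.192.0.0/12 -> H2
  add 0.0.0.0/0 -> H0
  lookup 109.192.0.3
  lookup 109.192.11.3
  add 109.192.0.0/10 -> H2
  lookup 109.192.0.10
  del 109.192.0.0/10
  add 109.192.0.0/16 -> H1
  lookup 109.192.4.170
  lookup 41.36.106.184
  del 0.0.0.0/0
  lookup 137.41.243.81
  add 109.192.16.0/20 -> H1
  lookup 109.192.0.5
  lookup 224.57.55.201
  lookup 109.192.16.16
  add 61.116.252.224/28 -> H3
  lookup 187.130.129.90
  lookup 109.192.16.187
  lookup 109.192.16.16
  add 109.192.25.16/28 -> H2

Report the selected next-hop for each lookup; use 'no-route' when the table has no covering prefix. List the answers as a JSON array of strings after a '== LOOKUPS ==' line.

Trace:
  + 109.192.0.0/12 (H1) depth=12
  del 109.192.0.0/12 (clear depth 12)
  + 109.192.0.0/12 (H2) depth=12
  + 0.0.0.0/0 (H0) depth=0
  Q 109.192.0.3: descend 011011011100 ; hops seen [H0,H2] ; pick H2
  Q 109.192.11.3: descend 011011011100 ; hops seen [H0,H2] ; pick H2
  + 109.192.0.0/10 (H2) depth=10
  Q 109.192.0.10: descend 011011011100 ; hops seen [H0,H2,H2] ; pick H2
  del 109.192.0.0/10 (clear depth 10)
  + 109.192.0.0/16 (H1) depth=16
  Q 109.192.4.170: descend 0110110111000000 ; hops seen [H0,H2,H1] ; pick H1
  Q 41.36.106.184: descend 0 ; hops seen [H0] ; pick H0
  del 0.0.0.0/0 (clear depth 0)
  Q 137.41.243.81: descend ε ; hops seen [∅] ; pick no-route
  + 109.192.16.0/20 (H1) depth=20
  Q 109.192.0.5: descend 0110110111000000000 ; hops seen [H2,H1] ; pick H1
  Q 224.57.55.201: descend ε ; hops seen [∅] ; pick no-route
  Q 109.192.16.16: descend 01101101110000000001 ; hops seen [H2,H1,H1] ; pick H1
  + 61.116.252.224/28 (H3) depth=28
  Q 187.130.129.90: descend ε ; hops seen [∅] ; pick no-route
  Q 109.192.16.187: descend 01101101110000000001 ; hops seen [H2,H1,H1] ; pick H1
  Q 109.192.16.16: descend 01101101110000000001 ; hops seen [H2,H1,H1] ; pick H1
  + 109.192.25.16/28 (H2) depth=28

== LOOKUPS ==
["H2","H2","H2","H1","H0","no-route","H1","no-route","H1","no-route","H1","H1"]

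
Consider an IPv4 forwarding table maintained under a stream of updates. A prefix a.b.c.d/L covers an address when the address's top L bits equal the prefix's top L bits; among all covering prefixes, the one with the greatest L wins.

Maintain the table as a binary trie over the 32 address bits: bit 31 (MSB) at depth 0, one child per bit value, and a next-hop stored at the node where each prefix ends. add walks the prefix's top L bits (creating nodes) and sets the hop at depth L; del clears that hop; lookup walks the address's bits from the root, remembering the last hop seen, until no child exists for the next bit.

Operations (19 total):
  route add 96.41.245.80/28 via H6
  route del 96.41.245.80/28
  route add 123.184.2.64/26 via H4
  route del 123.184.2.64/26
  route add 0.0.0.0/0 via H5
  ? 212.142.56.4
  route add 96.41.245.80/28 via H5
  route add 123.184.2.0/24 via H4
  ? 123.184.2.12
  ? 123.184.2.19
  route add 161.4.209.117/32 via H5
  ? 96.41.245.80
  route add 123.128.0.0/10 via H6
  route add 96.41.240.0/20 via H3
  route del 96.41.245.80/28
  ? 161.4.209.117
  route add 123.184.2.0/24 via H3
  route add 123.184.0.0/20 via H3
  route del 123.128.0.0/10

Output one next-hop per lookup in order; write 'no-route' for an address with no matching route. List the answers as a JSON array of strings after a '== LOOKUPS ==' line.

Process each operation:
  add 96.41.245.80/28 -> H6 at depth 28
  - 96.41.245.80/28 clear@28
  add 123.184.2.64/26 -> H4 at depth 26
  - 123.184.2.64/26 clear@26
  add 0.0.0.0/0 -> H5 at depth 0
  lookup 212.142.56.4: bits ε walk d0:H5 -> H5
  add 96.41.245.80/28 -> H5 at depth 28
  add 123.184.2.0/24 -> H4 at depth 24
  lookup 123.184.2.12: bits 0111101110111000000000100 walk d0:H5→d1:-→d2:-→d3:-→d4:-→d5:-→d6:-→d7:-→d8:-→d9:-→d10:-→d11:-→d12:-→d13:-→d14:-→d15:-→d16:-→d17:-→d18:-→d19:-→d20:-→d21:-→d22:-→d23:-→d24:H4→d25:- -> H4
  lookup 123.184.2.19: bits 0111101110111000000000100 walk d0:H5→d1:-→d2:-→d3:-→d4:-→d5:-→d6:-→d7:-→d8:-→d9:-→d10:-→d11:-→d12:-→d13:-→d14:-→d15:-→d16:-→d17:-→d18:-→d19:-→d20:-→d21:-→d22:-→d23:-→d24:H4→d25:- -> H4
  add 161.4.209.117/32 -> H5 at depth 32
  lookup 96.41.245.80: bits 0110000000101001111101010101 walk d0:H5→d1:-→d2:-→d3:-→d4:-→d5:-→d6:-→d7:-→d8:-→d9:-→d10:-→d11:-→d12:-→d13:-→d14:-→d15:-→d16:-→d17:-→d18:-→d19:-→d20:-→d21:-→d22:-→d23:-→d24:-→d25:-→d26:-→d27:-→d28:H5 -> H5
  add 123.128.0.0/10 -> H6 at depth 10
  add 96.41.240.0/20 -> H3 at depth 20
  - 96.41.245.80/28 clear@28
  lookup 161.4.209.117: bits 10100001000001001101000101110101 walk d0:H5→d1:-→d2:-→d3:-→d4:-→d5:-→d6:-→d7:-→d8:-→d9:-→d10:-→d11:-→d12:-→d13:-→d14:-→d15:-→d16:-→d17:-→d18:-→d19:-→d20:-→d21:-→d22:-→d23:-→d24:-→d25:-→d26:-→d27:-→d28:-→d29:-→d30:-→d31:-→d32:H5 -> H5
  add 123.184.2.0/24 -> H3 at depth 24
  add 123.184.0.0/20 -> H3 at depth 20
  - 123.128.0.0/10 clear@10

== LOOKUPS ==
["H5","H4","H4","H5","H5"]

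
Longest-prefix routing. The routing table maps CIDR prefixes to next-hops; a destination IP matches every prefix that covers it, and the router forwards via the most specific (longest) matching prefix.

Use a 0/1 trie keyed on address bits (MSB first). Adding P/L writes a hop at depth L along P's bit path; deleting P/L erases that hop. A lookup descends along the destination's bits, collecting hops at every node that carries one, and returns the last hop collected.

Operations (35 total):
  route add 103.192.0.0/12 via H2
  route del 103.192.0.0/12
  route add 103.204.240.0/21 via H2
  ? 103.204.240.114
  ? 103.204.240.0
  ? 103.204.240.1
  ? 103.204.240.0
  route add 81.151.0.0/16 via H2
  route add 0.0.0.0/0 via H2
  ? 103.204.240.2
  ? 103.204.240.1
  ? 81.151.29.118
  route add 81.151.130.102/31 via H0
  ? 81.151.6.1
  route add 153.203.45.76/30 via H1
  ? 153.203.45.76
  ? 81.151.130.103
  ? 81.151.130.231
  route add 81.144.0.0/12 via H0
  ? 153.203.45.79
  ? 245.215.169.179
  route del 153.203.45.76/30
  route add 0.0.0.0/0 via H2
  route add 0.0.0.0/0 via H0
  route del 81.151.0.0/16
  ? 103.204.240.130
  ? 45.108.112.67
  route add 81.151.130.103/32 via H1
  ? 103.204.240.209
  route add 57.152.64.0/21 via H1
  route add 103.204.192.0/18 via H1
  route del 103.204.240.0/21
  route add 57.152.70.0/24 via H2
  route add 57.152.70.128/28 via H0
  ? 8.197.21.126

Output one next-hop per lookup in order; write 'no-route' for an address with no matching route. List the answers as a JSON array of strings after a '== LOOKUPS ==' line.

Apply in order:
  + 103.192.0.0/12 (H2) depth=12
  del 103.192.0.0/12 (clear depth 12)
  + 103.204.240.0/21 (H2) depth=21
  ? 103.204.240.114  path d0:-→d1:-→d2:-→d3:-→d4:-→d5:-→d6:-→d7:-→d8:-→d9:-→d10:-→d11:-→d12:-→d13:-→d14:-→d15:-→d16:-→d17:-→d18:-→d19:-→d20:-→d21:H2  best=H2
  ? 103.204.240.0  path d0:-→d1:-→d2:-→d3:-→d4:-→d5:-→d6:-→d7:-→d8:-→d9:-→d10:-→d11:-→d12:-→d13:-→d14:-→d15:-→d16:-→d17:-→d18:-→d19:-→d20:-→d21:H2  best=H2
  ? 103.204.240.1  path d0:-→d1:-→d2:-→d3:-→d4:-→d5:-→d6:-→d7:-→d8:-→d9:-→d10:-→d11:-→d12:-→d13:-→d14:-→d15:-→d16:-→d17:-→d18:-→d19:-→d20:-→d21:H2  best=H2
  ? 103.204.240.0  path d0:-→d1:-→d2:-→d3:-→d4:-→d5:-→d6:-→d7:-→d8:-→d9:-→d10:-→d11:-→d12:-→d13:-→d14:-→d15:-→d16:-→d17:-→d18:-→d19:-→d20:-→d21:H2  best=H2
  + 81.151.0.0/16 (H2) depth=16
  + 0.0.0.0/0 (H2) depth=0
  ? 103.204.240.2  path d0:H2→d1:-→d2:-→d3:-→d4:-→d5:-→d6:-→d7:-→d8:-→d9:-→d10:-→d11:-→d12:-→d13:-→d14:-→d15:-→d16:-→d17:-→d18:-→d19:-→d20:-→d21:H2  best=H2
  ? 103.204.240.1  path d0:H2→d1:-→d2:-→d3:-→d4:-→d5:-→d6:-→d7:-→d8:-→d9:-→d10:-→d11:-→d12:-→d13:-→d14:-→d15:-→d16:-→d17:-→d18:-→d19:-→d20:-→d21:H2  best=H2
  ? 81.151.29.118  path d0:H2→d1:-→d2:-→d3:-→d4:-→d5:-→d6:-→d7:-→d8:-→d9:-→d10:-→d11:-→d12:-→d13:-→d14:-→d15:-→d16:H2  best=H2
  + 81.151.130.102/31 (H0) depth=31
  ? 81.151.6.1  path d0:H2→d1:-→d2:-→d3:-→d4:-→d5:-→d6:-→d7:-→d8:-→d9:-→d10:-→d11:-→d12:-→d13:-→d14:-→d15:-→d16:H2  best=H2
  + 153.203.45.76/30 (H1) depth=30
  ? 153.203.45.76  path d0:H2→d1:-→d2:-→d3:-→d4:-→d5:-→d6:-→d7:-→d8:-→d9:-→d10:-→d11:-→d12:-→d13:-→d14:-→d15:-→d16:-→d17:-→d18:-→d19:-→d20:-→d21:-→d22:-→d23:-→d24:-→d25:-→d26:-→d27:-→d28:-→d29:-→d30:H1  best=H1
  ? 81.151.130.103  path d0:H2→d1:-→d2:-→d3:-→d4:-→d5:-→d6:-→d7:-→d8:-→d9:-→d10:-→d11:-→d12:-→d13:-→d14:-→d15:-→d16:H2→d17:-→d18:-→d19:-→d20:-→d21:-→d22:-→d23:-→d24:-→d25:-→d26:-→d27:-→d28:-→d29:-→d30:-→d31:H0  best=H0
  ? 81.151.130.231  path d0:H2→d1:-→d2:-→d3:-→d4:-→d5:-→d6:-→d7:-→d8:-→d9:-→d10:-→d11:-→d12:-→d13:-→d14:-→d15:-→d16:H2→d17:-→d18:-→d19:-→d20:-→d21:-→d22:-→d23:-→d24:-  best=H2
  + 81.144.0.0/12 (H0) depth=12
  ? 153.203.45.79  path d0:H2→d1:-→d2:-→d3:-→d4:-→d5:-→d6:-→d7:-→d8:-→d9:-→d10:-→d11:-→d12:-→d13:-→d14:-→d15:-→d16:-→d17:-→d18:-→d19:-→d20:-→d21:-→d22:-→d23:-→d24:-→d25:-→d26:-→d27:-→d28:-→d29:-→d30:H1  best=H1
  ? 245.215.169.179  path d0:H2→d1:-  best=H2
  del 153.203.45.76/30 (clear depth 30)
  + 0.0.0.0/0 (H2) depth=0
  + 0.0.0.0/0 (H0) depth=0
  del 81.151.0.0/16 (clear depth 16)
  ? 103.204.240.130  path d0:H0→d1:-→d2:-→d3:-→d4:-→d5:-→d6:-→d7:-→d8:-→d9:-→d10:-→d11:-→d12:-→d13:-→d14:-→d15:-→d16:-→d17:-→d18:-→d19:-→d20:-→d21:H2  best=H2
  ? 45.108.112.67  path d0:H0→d1:-  best=H0
  + 81.151.130.103/32 (H1) depth=32
  ? 103.204.240.209  path d0:H0→d1:-→d2:-→d3:-→d4:-→d5:-→d6:-→d7:-→d8:-→d9:-→d10:-→d11:-→d12:-→d13:-→d14:-→d15:-→d16:-→d17:-→d18:-→d19:-→d20:-→d21:H2  best=H2
  + 57.152.64.0/21 (H1) depth=21
  + 103.204.192.0/18 (H1) depth=18
  del 103.204.240.0/21 (clear depth 21)
  + 57.152.70.0/24 (H2) depth=24
  + 57.152.70.128/28 (H0) depth=28
  ? 8.197.21.126  path d0:H0→d1:-→d2:-  best=H0

== LOOKUPS ==
["H2","H2","H2","H2","H2","H2","H2","H2","H1","H0","H2","H1","H2","H2","H0","H2","H0"]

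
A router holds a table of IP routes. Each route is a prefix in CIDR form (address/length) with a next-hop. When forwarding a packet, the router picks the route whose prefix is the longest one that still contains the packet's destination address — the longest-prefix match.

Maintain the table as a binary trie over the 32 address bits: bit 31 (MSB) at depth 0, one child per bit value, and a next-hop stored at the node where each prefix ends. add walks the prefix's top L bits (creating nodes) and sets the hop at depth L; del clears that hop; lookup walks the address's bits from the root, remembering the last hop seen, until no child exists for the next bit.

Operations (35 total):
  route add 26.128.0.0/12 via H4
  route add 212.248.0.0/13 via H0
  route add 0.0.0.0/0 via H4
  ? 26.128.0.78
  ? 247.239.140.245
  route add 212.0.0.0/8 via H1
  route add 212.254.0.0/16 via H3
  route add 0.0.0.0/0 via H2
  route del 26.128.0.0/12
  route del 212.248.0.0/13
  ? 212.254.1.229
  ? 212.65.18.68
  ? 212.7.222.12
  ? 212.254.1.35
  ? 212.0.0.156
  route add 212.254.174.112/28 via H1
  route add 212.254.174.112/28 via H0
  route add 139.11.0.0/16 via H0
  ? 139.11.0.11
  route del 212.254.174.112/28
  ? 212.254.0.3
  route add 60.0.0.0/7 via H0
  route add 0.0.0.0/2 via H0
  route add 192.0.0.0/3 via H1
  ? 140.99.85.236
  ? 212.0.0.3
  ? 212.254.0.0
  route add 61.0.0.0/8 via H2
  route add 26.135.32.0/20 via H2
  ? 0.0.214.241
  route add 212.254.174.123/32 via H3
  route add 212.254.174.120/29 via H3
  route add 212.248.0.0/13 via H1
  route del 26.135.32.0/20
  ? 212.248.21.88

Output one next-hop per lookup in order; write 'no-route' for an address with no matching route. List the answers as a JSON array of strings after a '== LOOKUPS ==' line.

Process each operation:
  add 26.128.0.0/12 -> H4 at depth 12
  add 212.248.0.0/13 -> H0 at depth 13
  add 0.0.0.0/0 -> H4 at depth 0
  Q 26.128.0.78: descend 000110101000 ; hops seen [H4,H4] ; pick H4
  Q 247.239.140.245: descend 11 ; hops seen [H4] ; pick H4
  add 212.0.0.0/8 -> H1 at depth 8
  add 212.254.0.0/16 -> H3 at depth 16
  add 0.0.0.0/0 -> H2 at depth 0
  - 26.128.0.0/12 clear@12
  - 212.248.0.0/13 clear@13
  Q 212.254.1.229: descend 1101010011111110 ; hops seen [H2,H1,H3] ; pick H3
  Q 212.65.18.68: descend 11010100 ; hops seen [H2,H1] ; pick H1
  Q 212.7.222.12: descend 11010100 ; hops seen [H2,H1] ; pick H1
  Q 212.254.1.35: descend 1101010011111110 ; hops seen [H2,H1,H3] ; pick H3
  Q 212.0.0.156: descend 11010100 ; hops seen [H2,H1] ; pick H1
  add 212.254.174.112/28 -> H1 at depth 28
  add 212.254.174.112/28 -> H0 at depth 28
  add 139.11.0.0/16 -> H0 at depth 16
  Q 139.11.0.11: descend 1000101100001011 ; hops seen [H2,H0] ; pick H0
  - 212.254.174.112/28 clear@28
  Q 212.254.0.3: descend 1101010011111110 ; hops seen [H2,H1,H3] ; pick H3
  add 60.0.0.0/7 -> H0 at depth 7
  add 0.0.0.0/2 -> H0 at depth 2
  add 192.0.0.0/3 -> H1 at depth 3
  Q 140.99.85.236: descend 10001 ; hops seen [H2] ; pick H2
  Q 212.0.0.3: descend 11010100 ; hops seen [H2,H1,H1] ; pick H1
  Q 212.254.0.0: descend 1101010011111110 ; hops seen [H2,H1,H1,H3] ; pick H3
  add 61.0.0.0/8 -> H2 at depth 8
  add 26.135.32.0/20 -> H2 at depth 20
  Q 0.0.214.241: descend 000 ; hops seen [H2,H0] ; pick H0
  add 212.254.174.123/32 -> H3 at depth 32
  add 212.254.174.120/29 -> H3 at depth 29
  add 212.248.0.0/13 -> H1 at depth 13
  - 26.135.32.0/20 clear@20
  Q 212.248.21.88: descend 1101010011111 ; hops seen [H2,H1,H1,H1] ; pick H1

== LOOKUPS ==
["H4","H4","H3","H1","H1","H3","H1","H0","H3","H2","H1","H3","H0","H1"]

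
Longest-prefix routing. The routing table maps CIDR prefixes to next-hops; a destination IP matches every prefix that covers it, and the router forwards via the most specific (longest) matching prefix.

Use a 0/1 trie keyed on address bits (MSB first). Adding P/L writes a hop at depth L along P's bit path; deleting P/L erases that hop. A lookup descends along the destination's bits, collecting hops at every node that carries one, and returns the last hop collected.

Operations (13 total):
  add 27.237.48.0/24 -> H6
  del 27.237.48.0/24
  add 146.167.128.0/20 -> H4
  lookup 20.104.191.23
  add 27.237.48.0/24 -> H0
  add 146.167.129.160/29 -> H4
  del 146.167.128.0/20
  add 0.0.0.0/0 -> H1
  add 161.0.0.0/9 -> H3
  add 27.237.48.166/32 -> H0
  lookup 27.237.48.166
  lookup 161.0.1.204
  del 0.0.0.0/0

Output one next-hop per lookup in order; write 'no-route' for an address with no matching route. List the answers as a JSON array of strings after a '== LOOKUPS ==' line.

Process each operation:
  add 27.237.48.0/24 -> H6 at depth 24
  - 27.237.48.0/24 clear@24
  add 146.167.128.0/20 -> H4 at depth 20
  lookup 20.104.191.23: bits 0001 walk d0:-→d1:-→d2:-→d3:-→d4:- -> no-route
  add 27.237.48.0/24 -> H0 at depth 24
  add 146.167.129.160/29 -> H4 at depth 29
  - 146.167.128.0/20 clear@20
  add 0.0.0.0/0 -> H1 at depth 0
  add 161.0.0.0/9 -> H3 at depth 9
  add 27.237.48.166/32 -> H0 at depth 32
  lookup 27.237.48.166: bits 00011011111011010011000010100110 walk d0:H1→d1:-→d2:-→d3:-→d4:-→d5:-→d6:-→d7:-→d8:-→d9:-→d10:-→d11:-→d12:-→d13:-→d14:-→d15:-→d16:-→d17:-→d18:-→d19:-→d20:-→d21:-→d22:-→d23:-→d24:H0→d25:-→d26:-→d27:-→d28:-→d29:-→d30:-→d31:-→d32:H0 -> H0
  lookup 161.0.1.204: bits 101000010 walk d0:H1→d1:-→d2:-→d3:-→d4:-→d5:-→d6:-→d7:-→d8:-→d9:H3 -> H3
  - 0.0.0.0/0 clear@0

== LOOKUPS ==
["no-route","H0","H3"]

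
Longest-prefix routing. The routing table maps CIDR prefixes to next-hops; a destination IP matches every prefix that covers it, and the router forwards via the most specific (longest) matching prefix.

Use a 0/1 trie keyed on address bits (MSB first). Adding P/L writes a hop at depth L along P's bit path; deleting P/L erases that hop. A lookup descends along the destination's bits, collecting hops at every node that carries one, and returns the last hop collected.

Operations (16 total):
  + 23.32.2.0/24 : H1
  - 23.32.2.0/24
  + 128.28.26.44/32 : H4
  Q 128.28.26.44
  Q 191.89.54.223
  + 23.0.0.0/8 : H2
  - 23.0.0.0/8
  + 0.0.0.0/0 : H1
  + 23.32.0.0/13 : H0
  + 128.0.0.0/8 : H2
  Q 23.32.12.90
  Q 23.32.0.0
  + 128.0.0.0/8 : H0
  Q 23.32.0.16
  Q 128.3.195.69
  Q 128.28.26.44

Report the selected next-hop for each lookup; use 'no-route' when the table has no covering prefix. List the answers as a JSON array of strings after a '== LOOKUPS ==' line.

Trace:
  add 23.32.2.0/24 -> H1 at depth 24
  del 23.32.2.0/24 (clear depth 24)
  add 128.28.26.44/32 -> H4 at depth 32
  Q 128.28.26.44: descend 10000000000111000001101000101100 ; hops seen [H4] ; pick H4
  Q 191.89.54.223: descend 10 ; hops seen [∅] ; pick no-route
  add 23.0.0.0/8 -> H2 at depth 8
  del 23.0.0.0/8 (clear depth 8)
  add 0.0.0.0/0 -> H1 at depth 0
  add 23.32.0.0/13 -> H0 at depth 13
  add 128.0.0.0/8 -> H2 at depth 8
  Q 23.32.12.90: descend 00010111001000000000 ; hops seen [H1,H0] ; pick H0
  Q 23.32.0.0: descend 0001011100100000000000 ; hops seen [H1,H0] ; pick H0
  add 128.0.0.0/8 -> H0 at depth 8
  Q 23.32.0.16: descend 0001011100100000000000 ; hops seen [H1,H0] ; pick H0
  Q 128.3.195.69: descend 10000000000 ; hops seen [H1,H0] ; pick H0
  Q 128.28.26.44: descend 10000000000111000001101000101100 ; hops seen [H1,H0,H4] ; pick H4

== LOOKUPS ==
["H4","no-route","H0","H0","H0","H0","H4"]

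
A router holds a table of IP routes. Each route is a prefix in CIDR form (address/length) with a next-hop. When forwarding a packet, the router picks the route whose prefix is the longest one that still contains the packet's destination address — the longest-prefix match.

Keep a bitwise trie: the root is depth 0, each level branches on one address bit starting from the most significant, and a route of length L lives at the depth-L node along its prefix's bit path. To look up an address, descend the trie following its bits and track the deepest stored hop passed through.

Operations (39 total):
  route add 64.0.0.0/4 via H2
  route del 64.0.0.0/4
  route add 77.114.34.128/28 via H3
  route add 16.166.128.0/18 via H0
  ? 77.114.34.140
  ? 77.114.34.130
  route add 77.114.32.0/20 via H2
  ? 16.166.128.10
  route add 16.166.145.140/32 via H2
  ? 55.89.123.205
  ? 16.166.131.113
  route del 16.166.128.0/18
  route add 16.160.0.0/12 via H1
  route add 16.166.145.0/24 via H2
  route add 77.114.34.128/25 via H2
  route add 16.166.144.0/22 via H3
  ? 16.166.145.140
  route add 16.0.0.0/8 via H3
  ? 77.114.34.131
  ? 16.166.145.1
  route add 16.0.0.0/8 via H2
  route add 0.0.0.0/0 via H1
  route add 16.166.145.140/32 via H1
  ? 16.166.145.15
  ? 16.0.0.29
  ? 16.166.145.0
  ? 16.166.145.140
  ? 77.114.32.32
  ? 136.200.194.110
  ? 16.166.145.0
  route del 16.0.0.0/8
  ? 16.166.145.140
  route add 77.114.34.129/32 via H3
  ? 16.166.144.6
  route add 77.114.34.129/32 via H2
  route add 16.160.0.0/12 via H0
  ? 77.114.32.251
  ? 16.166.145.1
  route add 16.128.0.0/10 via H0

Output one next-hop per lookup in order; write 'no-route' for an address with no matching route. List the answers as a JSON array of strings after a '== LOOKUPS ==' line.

Process each operation:
  + 64.0.0.0/4 (H2) depth=4
  - 64.0.0.0/4 clear@4
  + 77.114.34.128/28 (H3) depth=28
  + 16.166.128.0/18 (H0) depth=18
  ? 77.114.34.140  path d0:-→d1:-→d2:-→d3:-→d4:-→d5:-→d6:-→d7:-→d8:-→d9:-→d10:-→d11:-→d12:-→d13:-→d14:-→d15:-→d16:-→d17:-→d18:-→d19:-→d20:-→d21:-→d22:-→d23:-→d24:-→d25:-→d26:-→d27:-→d28:H3  best=H3
  ? 77.114.34.130  path d0:-→d1:-→d2:-→d3:-→d4:-→d5:-→d6:-→d7:-→d8:-→d9:-→d10:-→d11:-→d12:-→d13:-→d14:-→d15:-→d16:-→d17:-→d18:-→d19:-→d20:-→d21:-→d22:-→d23:-→d24:-→d25:-→d26:-→d27:-→d28:H3  best=H3
  + 77.114.32.0/20 (H2) depth=20
  ? 16.166.128.10  path d0:-→d1:-→d2:-→d3:-→d4:-→d5:-→d6:-→d7:-→d8:-→d9:-→d10:-→d11:-→d12:-→d13:-→d14:-→d15:-→d16:-→d17:-→d18:H0  best=H0
  + 16.166.145.140/32 (H2) depth=32
  ? 55.89.123.205  path d0:-→d1:-→d2:-  best=no-route
  ? 16.166.131.113  path d0:-→d1:-→d2:-→d3:-→d4:-→d5:-→d6:-→d7:-→d8:-→d9:-→d10:-→d11:-→d12:-→d13:-→d14:-→d15:-→d16:-→d17:-→d18:H0→d19:-  best=H0
  - 16.166.128.0/18 clear@18
  + 16.160.0.0/12 (H1) depth=12
  + 16.166.145.0/24 (H2) depth=24
  + 77.114.34.128/25 (H2) depth=25
  + 16.166.144.0/22 (H3) depth=22
  ? 16.166.145.140  path d0:-→d1:-→d2:-→d3:-→d4:-→d5:-→d6:-→d7:-→d8:-→d9:-→d10:-→d11:-→d12:H1→d13:-→d14:-→d15:-→d16:-→d17:-→d18:-→d19:-→d20:-→d21:-→d22:H3→d23:-→d24:H2→d25:-→d26:-→d27:-→d28:-→d29:-→d30:-→d31:-→d32:H2  best=H2
  + 16.0.0.0/8 (H3) depth=8
  ? 77.114.34.131  path d0:-→d1:-→d2:-→d3:-→d4:-→d5:-→d6:-→d7:-→d8:-→d9:-→d10:-→d11:-→d12:-→d13:-→d14:-→d15:-→d16:-→d17:-→d18:-→d19:-→d20:H2→d21:-→d22:-→d23:-→d24:-→d25:H2→d26:-→d27:-→d28:H3  best=H3
  ? 16.166.145.1  path d0:-→d1:-→d2:-→d3:-→d4:-→d5:-→d6:-→d7:-→d8:H3→d9:-→d10:-→d11:-→d12:H1→d13:-→d14:-→d15:-→d16:-→d17:-→d18:-→d19:-→d20:-→d21:-→d22:H3→d23:-→d24:H2  best=H2
  + 16.0.0.0/8 (H2) depth=8
  + 0.0.0.0/0 (H1) depth=0
  + 16.166.145.140/32 (H1) depth=32
  ? 16.166.145.15  path d0:H1→d1:-→d2:-→d3:-→d4:-→d5:-→d6:-→d7:-→d8:H2→d9:-→d10:-→d11:-→d12:H1→d13:-→d14:-→d15:-→d16:-→d17:-→d18:-→d19:-→d20:-→d21:-→d22:H3→d23:-→d24:H2  best=H2
  ? 16.0.0.29  path d0:H1→d1:-→d2:-→d3:-→d4:-→d5:-→d6:-→d7:-→d8:H2  best=H2
  ? 16.166.145.0  path d0:H1→d1:-→d2:-→d3:-→d4:-→d5:-→d6:-→d7:-→d8:H2→d9:-→d10:-→d11:-→d12:H1→d13:-→d14:-→d15:-→d16:-→d17:-→d18:-→d19:-→d20:-→d21:-→d22:H3→d23:-→d24:H2  best=H2
  ? 16.166.145.140  path d0:H1→d1:-→d2:-→d3:-→d4:-→d5:-→d6:-→d7:-→d8:H2→d9:-→d10:-→d11:-→d12:H1→d13:-→d14:-→d15:-→d16:-→d17:-→d18:-→d19:-→d20:-→d21:-→d22:H3→d23:-→d24:H2→d25:-→d26:-→d27:-→d28:-→d29:-→d30:-→d31:-→d32:H1  best=H1
  ? 77.114.32.32  path d0:H1→d1:-→d2:-→d3:-→d4:-→d5:-→d6:-→d7:-→d8:-→d9:-→d10:-→d11:-→d12:-→d13:-→d14:-→d15:-→d16:-→d17:-→d18:-→d19:-→d20:H2→d21:-→d22:-  best=H2
  ? 136.200.194.110  path d0:H1  best=H1
  ? 16.166.145.0  path d0:H1→d1:-→d2:-→d3:-→d4:-→d5:-→d6:-→d7:-→d8:H2→d9:-→d10:-→d11:-→d12:H1→d13:-→d14:-→d15:-→d16:-→d17:-→d18:-→d19:-→d20:-→d21:-→d22:H3→d23:-→d24:H2  best=H2
  - 16.0.0.0/8 clear@8
  ? 16.166.145.140  path d0:H1→d1:-→d2:-→d3:-→d4:-→d5:-→d6:-→d7:-→d8:-→d9:-→d10:-→d11:-→d12:H1→d13:-→d14:-→d15:-→d16:-→d17:-→d18:-→d19:-→d20:-→d21:-→d22:H3→d23:-→d24:H2→d25:-→d26:-→d27:-→d28:-→d29:-→d30:-→d31:-→d32:H1  best=H1
  + 77.114.34.129/32 (H3) depth=32
  ? 16.166.144.6  path d0:H1→d1:-→d2:-→d3:-→d4:-→d5:-→d6:-→d7:-→d8:-→d9:-→d10:-→d11:-→d12:H1→d13:-→d14:-→d15:-→d16:-→d17:-→d18:-→d19:-→d20:-→d21:-→d22:H3→d23:-  best=H3
  + 77.114.34.129/32 (H2) depth=32
  + 16.160.0.0/12 (H0) depth=12
  ? 77.114.32.251  path d0:H1→d1:-→d2:-→d3:-→d4:-→d5:-→d6:-→d7:-→d8:-→d9:-→d10:-→d11:-→d12:-→d13:-→d14:-→d15:-→d16:-→d17:-→d18:-→d19:-→d20:H2→d21:-→d22:-  best=H2
  ? 16.166.145.1  path d0:H1→d1:-→d2:-→d3:-→d4:-→d5:-→d6:-→d7:-→d8:-→d9:-→d10:-→d11:-→d12:H0→d13:-→d14:-→d15:-→d16:-→d17:-→d18:-→d19:-→d20:-→d21:-→d22:H3→d23:-→d24:H2  best=H2
  + 16.128.0.0/10 (H0) depth=10

== LOOKUPS ==
["H3","H3","H0","no-route","H0","H2","H3","H2","H2","H2","H2","H1","H2","H1","H2","H1","H3","H2","H2"]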